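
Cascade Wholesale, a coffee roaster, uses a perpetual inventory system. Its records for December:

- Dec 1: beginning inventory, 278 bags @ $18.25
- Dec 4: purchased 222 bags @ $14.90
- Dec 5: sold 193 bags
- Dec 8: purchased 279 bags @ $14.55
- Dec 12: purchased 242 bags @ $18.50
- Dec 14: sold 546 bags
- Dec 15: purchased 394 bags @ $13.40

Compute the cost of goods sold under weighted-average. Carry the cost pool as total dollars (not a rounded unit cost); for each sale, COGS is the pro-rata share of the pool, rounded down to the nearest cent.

After Dec 1: 278 on hand, pool $5,073.50 (≈ $18.2500 each)
After Dec 4: 500 on hand, pool $8,381.30 (≈ $16.7626 each)
Dec 5, sell 193: 193/500 × $8,381.30 → $3,235.18
After Dec 8: 586 on hand, pool $9,205.57 (≈ $15.7092 each)
After Dec 12: 828 on hand, pool $13,682.57 (≈ $16.5248 each)
Dec 14, sell 546: 546/828 × $13,682.57 → $9,022.56
After Dec 15: 676 on hand, pool $9,939.61 (≈ $14.7036 each)
Total COGS = $3,235.18 + $9,022.56 = $12,257.74
Ending inventory (cost pool remaining) = $9,939.61
Check: goods available $22,197.35 = COGS $12,257.74 + ending $9,939.61

COGS = $12,257.74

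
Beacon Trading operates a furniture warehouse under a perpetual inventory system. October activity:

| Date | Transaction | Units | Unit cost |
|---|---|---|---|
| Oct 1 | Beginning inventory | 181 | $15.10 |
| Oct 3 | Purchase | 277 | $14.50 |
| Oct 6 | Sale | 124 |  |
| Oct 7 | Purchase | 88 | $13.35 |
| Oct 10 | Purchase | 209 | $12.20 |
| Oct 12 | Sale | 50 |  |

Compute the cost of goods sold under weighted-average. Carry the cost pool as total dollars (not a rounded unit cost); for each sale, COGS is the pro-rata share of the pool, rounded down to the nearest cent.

COGS = $2,512.56

After Oct 1: 181 on hand, pool $2,733.10 (≈ $15.1000 each)
After Oct 3: 458 on hand, pool $6,749.60 (≈ $14.7371 each)
Oct 6, sell 124: 124/458 × $6,749.60 → $1,827.40
After Oct 7: 422 on hand, pool $6,097.00 (≈ $14.4479 each)
After Oct 10: 631 on hand, pool $8,646.80 (≈ $13.7033 each)
Oct 12, sell 50: 50/631 × $8,646.80 → $685.16
Total COGS = $1,827.40 + $685.16 = $2,512.56
Ending inventory (cost pool remaining) = $7,961.64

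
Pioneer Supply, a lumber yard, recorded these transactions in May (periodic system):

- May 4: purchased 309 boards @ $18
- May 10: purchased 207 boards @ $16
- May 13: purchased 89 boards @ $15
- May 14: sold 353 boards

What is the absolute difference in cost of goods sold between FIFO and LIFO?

$593

FIFO COGS: 309 @ $18 + 44 @ $16 = $6,266
LIFO COGS: 89 @ $15 + 207 @ $16 + 57 @ $18 = $5,673
Difference = |$6,266 − $5,673| = $593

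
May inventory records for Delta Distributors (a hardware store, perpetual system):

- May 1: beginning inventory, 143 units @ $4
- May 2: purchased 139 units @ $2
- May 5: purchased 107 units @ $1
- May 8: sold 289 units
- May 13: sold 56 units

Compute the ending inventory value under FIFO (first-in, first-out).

May 8, 289 sold [FIFO — oldest first]: 143 @ $4 + 139 @ $2 + 7 @ $1 = $857
May 13, 56 sold [FIFO — oldest first]: 56 @ $1 = $56
Total COGS = $857 + $56 = $913
Ending inventory: 44 @ $1 = $44

Ending inventory = $44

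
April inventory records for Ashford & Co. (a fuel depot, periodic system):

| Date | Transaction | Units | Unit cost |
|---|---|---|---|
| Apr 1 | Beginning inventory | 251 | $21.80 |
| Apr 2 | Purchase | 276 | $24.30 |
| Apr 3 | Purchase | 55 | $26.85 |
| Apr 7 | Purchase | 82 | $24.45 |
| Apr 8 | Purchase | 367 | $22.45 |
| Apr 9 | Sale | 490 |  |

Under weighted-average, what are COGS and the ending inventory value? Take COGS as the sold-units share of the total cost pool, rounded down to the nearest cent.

COGS = $11,358.58; ending inventory = $12,540.82

Apr 9, sell 490: 490/1031 × $23,899.40 → $11,358.58
Ending inventory (cost pool remaining) = $12,540.82
Check: goods available $23,899.40 = COGS $11,358.58 + ending $12,540.82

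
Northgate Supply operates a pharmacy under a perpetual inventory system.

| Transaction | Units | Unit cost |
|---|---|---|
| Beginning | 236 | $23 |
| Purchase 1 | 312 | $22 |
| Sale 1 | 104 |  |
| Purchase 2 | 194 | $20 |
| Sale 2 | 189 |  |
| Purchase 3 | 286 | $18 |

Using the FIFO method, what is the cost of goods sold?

COGS = $6,682

Sale 1 (104) [FIFO — oldest first]: 104 @ $23 = $2,392
Sale 2 (189) [FIFO — oldest first]: 132 @ $23 + 57 @ $22 = $4,290
Total COGS = $2,392 + $4,290 = $6,682
Ending inventory: 255 @ $22 + 194 @ $20 + 286 @ $18 = $14,638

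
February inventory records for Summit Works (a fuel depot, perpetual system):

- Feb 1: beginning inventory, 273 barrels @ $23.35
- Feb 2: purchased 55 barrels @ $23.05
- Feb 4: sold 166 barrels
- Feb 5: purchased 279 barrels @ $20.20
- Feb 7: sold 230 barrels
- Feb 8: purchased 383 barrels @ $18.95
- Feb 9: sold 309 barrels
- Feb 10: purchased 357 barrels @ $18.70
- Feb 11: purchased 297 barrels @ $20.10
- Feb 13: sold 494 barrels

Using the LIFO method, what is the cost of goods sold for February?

Feb 4, 166 sold [LIFO — newest first]: 55 @ $23.05 + 111 @ $23.35 = $3,859.60
Feb 7, 230 sold [LIFO — newest first]: 230 @ $20.20 = $4,646.00
Feb 9, 309 sold [LIFO — newest first]: 309 @ $18.95 = $5,855.55
Feb 13, 494 sold [LIFO — newest first]: 297 @ $20.10 + 197 @ $18.70 = $9,653.60
Total COGS = $3,859.60 + $4,646.00 + $5,855.55 + $9,653.60 = $24,014.75
Ending inventory: 162 @ $23.35 + 49 @ $20.20 + 74 @ $18.95 + 160 @ $18.70 = $9,166.80

COGS = $24,014.75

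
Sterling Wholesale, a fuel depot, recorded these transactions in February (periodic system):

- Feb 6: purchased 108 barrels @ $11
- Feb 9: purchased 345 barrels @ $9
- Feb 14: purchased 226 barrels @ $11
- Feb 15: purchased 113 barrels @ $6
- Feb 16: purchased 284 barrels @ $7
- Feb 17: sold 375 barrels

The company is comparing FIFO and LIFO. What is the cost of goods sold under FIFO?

COGS = $3,591

FIFO COGS: 108 @ $11 + 267 @ $9 = $3,591
LIFO COGS: 284 @ $7 + 91 @ $6 = $2,534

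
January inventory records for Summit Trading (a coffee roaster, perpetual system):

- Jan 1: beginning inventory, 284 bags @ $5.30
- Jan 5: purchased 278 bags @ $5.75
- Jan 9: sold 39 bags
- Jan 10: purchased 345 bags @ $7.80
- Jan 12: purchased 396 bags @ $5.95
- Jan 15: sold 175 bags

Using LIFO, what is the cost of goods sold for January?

Jan 9, 39 sold [LIFO — newest first]: 39 @ $5.75 = $224.25
Jan 15, 175 sold [LIFO — newest first]: 175 @ $5.95 = $1,041.25
Total COGS = $224.25 + $1,041.25 = $1,265.50
Ending inventory: 284 @ $5.30 + 239 @ $5.75 + 345 @ $7.80 + 221 @ $5.95 = $6,885.40

COGS = $1,265.50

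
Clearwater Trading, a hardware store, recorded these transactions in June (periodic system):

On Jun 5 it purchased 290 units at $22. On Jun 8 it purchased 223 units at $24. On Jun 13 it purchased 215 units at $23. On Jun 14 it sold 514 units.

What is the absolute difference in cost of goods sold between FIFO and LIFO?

FIFO COGS: 290 @ $22 + 223 @ $24 + 1 @ $23 = $11,755
LIFO COGS: 215 @ $23 + 223 @ $24 + 76 @ $22 = $11,969
Difference = |$11,755 − $11,969| = $214

$214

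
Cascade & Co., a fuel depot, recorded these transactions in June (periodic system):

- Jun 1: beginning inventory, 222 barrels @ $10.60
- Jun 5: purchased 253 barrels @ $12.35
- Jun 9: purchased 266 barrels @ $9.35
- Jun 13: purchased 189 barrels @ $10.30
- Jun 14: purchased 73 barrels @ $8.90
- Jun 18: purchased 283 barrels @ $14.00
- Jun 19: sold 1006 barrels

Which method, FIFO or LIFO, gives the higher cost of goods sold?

LIFO

FIFO COGS: 222 @ $10.60 + 253 @ $12.35 + 266 @ $9.35 + 189 @ $10.30 + 73 @ $8.90 + 3 @ $14.00 = $10,603.25
LIFO COGS: 283 @ $14.00 + 73 @ $8.90 + 189 @ $10.30 + 266 @ $9.35 + 195 @ $12.35 = $11,453.75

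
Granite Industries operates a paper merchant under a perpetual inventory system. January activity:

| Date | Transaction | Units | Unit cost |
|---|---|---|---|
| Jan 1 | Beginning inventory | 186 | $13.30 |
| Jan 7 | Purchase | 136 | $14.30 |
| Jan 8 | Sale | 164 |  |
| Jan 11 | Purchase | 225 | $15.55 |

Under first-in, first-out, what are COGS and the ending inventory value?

Jan 8, 164 sold [FIFO — oldest first]: 164 @ $13.30 = $2,181.20
Ending inventory: 22 @ $13.30 + 136 @ $14.30 + 225 @ $15.55 = $5,736.15
Check: goods available $7,917.35 = COGS $2,181.20 + ending $5,736.15

COGS = $2,181.20; ending inventory = $5,736.15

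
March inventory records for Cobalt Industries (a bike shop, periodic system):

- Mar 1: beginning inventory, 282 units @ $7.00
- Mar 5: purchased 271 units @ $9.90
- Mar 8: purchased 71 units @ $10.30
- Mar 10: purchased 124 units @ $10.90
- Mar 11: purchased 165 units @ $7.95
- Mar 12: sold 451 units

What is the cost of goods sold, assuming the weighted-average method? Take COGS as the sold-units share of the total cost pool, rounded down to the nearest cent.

COGS = $3,977.27

Mar 12, sell 451: 451/913 × $8,051.55 → $3,977.27
Ending inventory (cost pool remaining) = $4,074.28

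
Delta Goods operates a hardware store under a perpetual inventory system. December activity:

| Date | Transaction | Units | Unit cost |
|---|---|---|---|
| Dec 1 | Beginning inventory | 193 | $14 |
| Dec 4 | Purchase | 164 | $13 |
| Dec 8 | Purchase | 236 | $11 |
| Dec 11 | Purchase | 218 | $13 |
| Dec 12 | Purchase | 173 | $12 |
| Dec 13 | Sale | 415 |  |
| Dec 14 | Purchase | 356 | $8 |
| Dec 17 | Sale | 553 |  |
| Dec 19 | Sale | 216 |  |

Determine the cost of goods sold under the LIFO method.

Dec 13, 415 sold [LIFO — newest first]: 173 @ $12 + 218 @ $13 + 24 @ $11 = $5,174
Dec 17, 553 sold [LIFO — newest first]: 356 @ $8 + 197 @ $11 = $5,015
Dec 19, 216 sold [LIFO — newest first]: 15 @ $11 + 164 @ $13 + 37 @ $14 = $2,815
Total COGS = $5,174 + $5,015 + $2,815 = $13,004
Ending inventory: 156 @ $14 = $2,184
Check: goods available $15,188 = COGS $13,004 + ending $2,184

COGS = $13,004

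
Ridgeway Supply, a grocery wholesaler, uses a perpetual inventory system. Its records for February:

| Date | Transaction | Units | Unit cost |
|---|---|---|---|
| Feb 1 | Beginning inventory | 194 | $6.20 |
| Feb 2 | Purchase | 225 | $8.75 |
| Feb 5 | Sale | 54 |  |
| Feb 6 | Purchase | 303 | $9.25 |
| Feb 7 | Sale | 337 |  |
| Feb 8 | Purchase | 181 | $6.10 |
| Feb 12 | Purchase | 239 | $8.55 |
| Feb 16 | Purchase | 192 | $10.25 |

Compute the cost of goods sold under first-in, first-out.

Feb 5, 54 sold [FIFO — oldest first]: 54 @ $6.20 = $334.80
Feb 7, 337 sold [FIFO — oldest first]: 140 @ $6.20 + 197 @ $8.75 = $2,591.75
Total COGS = $334.80 + $2,591.75 = $2,926.55
Ending inventory: 28 @ $8.75 + 303 @ $9.25 + 181 @ $6.10 + 239 @ $8.55 + 192 @ $10.25 = $8,163.30

COGS = $2,926.55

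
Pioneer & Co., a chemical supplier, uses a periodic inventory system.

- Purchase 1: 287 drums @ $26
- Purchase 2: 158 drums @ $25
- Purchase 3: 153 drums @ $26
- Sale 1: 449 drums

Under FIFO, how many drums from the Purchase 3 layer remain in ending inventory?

Sale 1 (449) [FIFO — oldest first]: 287 @ $26 + 158 @ $25 + 4 @ $26 = $11,516
Ending inventory: 149 @ $26 = $3,874

149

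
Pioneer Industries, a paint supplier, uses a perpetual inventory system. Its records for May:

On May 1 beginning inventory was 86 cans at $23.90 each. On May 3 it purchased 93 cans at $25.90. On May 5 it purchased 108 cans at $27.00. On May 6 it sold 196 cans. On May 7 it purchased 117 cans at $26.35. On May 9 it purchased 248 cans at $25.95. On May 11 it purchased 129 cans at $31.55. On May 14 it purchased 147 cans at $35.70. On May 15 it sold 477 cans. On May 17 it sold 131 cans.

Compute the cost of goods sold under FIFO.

COGS = $21,789.70

May 6, 196 sold [FIFO — oldest first]: 86 @ $23.90 + 93 @ $25.90 + 17 @ $27.00 = $4,923.10
May 15, 477 sold [FIFO — oldest first]: 91 @ $27.00 + 117 @ $26.35 + 248 @ $25.95 + 21 @ $31.55 = $12,638.10
May 17, 131 sold [FIFO — oldest first]: 108 @ $31.55 + 23 @ $35.70 = $4,228.50
Total COGS = $4,923.10 + $12,638.10 + $4,228.50 = $21,789.70
Ending inventory: 124 @ $35.70 = $4,426.80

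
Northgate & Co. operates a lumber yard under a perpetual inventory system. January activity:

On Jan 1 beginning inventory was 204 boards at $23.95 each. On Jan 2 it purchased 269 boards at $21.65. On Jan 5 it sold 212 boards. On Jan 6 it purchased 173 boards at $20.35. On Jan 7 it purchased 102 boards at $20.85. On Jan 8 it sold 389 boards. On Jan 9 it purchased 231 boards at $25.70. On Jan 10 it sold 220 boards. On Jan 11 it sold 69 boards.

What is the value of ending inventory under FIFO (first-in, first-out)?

Ending inventory = $2,287.30

Jan 5, 212 sold [FIFO — oldest first]: 204 @ $23.95 + 8 @ $21.65 = $5,059.00
Jan 8, 389 sold [FIFO — oldest first]: 261 @ $21.65 + 128 @ $20.35 = $8,255.45
Jan 10, 220 sold [FIFO — oldest first]: 45 @ $20.35 + 102 @ $20.85 + 73 @ $25.70 = $4,918.55
Jan 11, 69 sold [FIFO — oldest first]: 69 @ $25.70 = $1,773.30
Total COGS = $5,059.00 + $8,255.45 + $4,918.55 + $1,773.30 = $20,006.30
Ending inventory: 89 @ $25.70 = $2,287.30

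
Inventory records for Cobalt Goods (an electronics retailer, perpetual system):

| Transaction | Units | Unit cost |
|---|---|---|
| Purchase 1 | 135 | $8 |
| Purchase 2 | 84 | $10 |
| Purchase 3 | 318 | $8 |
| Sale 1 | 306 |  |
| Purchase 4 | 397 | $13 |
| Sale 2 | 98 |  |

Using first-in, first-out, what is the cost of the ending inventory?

Ending inventory = $6,225

Sale 1 (306) [FIFO — oldest first]: 135 @ $8 + 84 @ $10 + 87 @ $8 = $2,616
Sale 2 (98) [FIFO — oldest first]: 98 @ $8 = $784
Total COGS = $2,616 + $784 = $3,400
Ending inventory: 133 @ $8 + 397 @ $13 = $6,225
Check: goods available $9,625 = COGS $3,400 + ending $6,225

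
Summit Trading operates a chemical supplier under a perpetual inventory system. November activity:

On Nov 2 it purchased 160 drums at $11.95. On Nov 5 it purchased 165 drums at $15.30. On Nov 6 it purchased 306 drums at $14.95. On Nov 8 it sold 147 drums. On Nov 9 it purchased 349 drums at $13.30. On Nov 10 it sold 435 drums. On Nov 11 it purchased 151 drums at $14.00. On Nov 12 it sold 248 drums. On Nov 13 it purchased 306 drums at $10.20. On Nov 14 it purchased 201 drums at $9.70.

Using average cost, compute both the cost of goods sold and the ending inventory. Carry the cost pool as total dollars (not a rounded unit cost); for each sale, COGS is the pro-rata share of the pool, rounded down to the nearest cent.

After Nov 2: 160 on hand, pool $1,912.00 (≈ $11.9500 each)
After Nov 5: 325 on hand, pool $4,436.50 (≈ $13.6508 each)
After Nov 6: 631 on hand, pool $9,011.20 (≈ $14.2808 each)
Nov 8, sell 147: 147/631 × $9,011.20 → $2,099.28
After Nov 9: 833 on hand, pool $11,553.62 (≈ $13.8699 each)
Nov 10, sell 435: 435/833 × $11,553.62 → $6,033.40
After Nov 11: 549 on hand, pool $7,634.22 (≈ $13.9057 each)
Nov 12, sell 248: 248/549 × $7,634.22 → $3,448.60
After Nov 13: 607 on hand, pool $7,306.82 (≈ $12.0376 each)
After Nov 14: 808 on hand, pool $9,256.52 (≈ $11.4561 each)
Total COGS = $2,099.28 + $6,033.40 + $3,448.60 = $11,581.28
Ending inventory (cost pool remaining) = $9,256.52

COGS = $11,581.28; ending inventory = $9,256.52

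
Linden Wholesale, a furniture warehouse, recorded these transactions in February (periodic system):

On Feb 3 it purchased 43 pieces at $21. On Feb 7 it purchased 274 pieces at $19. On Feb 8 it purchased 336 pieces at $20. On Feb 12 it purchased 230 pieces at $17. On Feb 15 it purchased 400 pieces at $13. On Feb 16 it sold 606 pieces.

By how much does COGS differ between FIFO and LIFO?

$3,187

FIFO COGS: 43 @ $21 + 274 @ $19 + 289 @ $20 = $11,889
LIFO COGS: 400 @ $13 + 206 @ $17 = $8,702
Difference = |$11,889 − $8,702| = $3,187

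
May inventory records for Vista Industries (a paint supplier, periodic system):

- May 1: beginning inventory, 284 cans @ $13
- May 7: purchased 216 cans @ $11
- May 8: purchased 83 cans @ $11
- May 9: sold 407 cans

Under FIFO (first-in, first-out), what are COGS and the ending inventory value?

COGS = $5,045; ending inventory = $1,936

May 9, 407 sold [FIFO — oldest first]: 284 @ $13 + 123 @ $11 = $5,045
Ending inventory: 93 @ $11 + 83 @ $11 = $1,936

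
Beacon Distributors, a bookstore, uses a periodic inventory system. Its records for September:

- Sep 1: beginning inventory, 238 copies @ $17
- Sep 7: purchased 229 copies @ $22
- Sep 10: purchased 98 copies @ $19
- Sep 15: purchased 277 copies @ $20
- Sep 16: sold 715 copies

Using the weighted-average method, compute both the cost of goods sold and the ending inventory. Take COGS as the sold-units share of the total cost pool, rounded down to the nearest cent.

Sep 16, sell 715: 715/842 × $16,486.00 → $13,999.39
Ending inventory (cost pool remaining) = $2,486.61
Check: goods available $16,486.00 = COGS $13,999.39 + ending $2,486.61

COGS = $13,999.39; ending inventory = $2,486.61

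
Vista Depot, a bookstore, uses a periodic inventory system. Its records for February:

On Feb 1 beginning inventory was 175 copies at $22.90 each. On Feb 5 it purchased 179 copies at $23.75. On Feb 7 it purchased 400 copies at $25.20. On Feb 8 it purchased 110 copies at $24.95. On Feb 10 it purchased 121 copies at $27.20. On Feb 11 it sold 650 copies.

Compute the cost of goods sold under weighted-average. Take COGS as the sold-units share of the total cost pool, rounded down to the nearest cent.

Feb 11, sell 650: 650/985 × $24,374.45 → $16,084.66
Ending inventory (cost pool remaining) = $8,289.79
Check: goods available $24,374.45 = COGS $16,084.66 + ending $8,289.79

COGS = $16,084.66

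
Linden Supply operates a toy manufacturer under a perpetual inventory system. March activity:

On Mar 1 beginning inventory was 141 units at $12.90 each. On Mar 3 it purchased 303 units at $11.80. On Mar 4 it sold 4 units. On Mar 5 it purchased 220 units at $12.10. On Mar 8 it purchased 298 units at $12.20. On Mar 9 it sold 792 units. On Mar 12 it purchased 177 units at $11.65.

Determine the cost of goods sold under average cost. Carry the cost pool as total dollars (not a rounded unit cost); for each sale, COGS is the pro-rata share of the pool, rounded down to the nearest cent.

COGS = $9,674.37

After Mar 1: 141 on hand, pool $1,818.90 (≈ $12.9000 each)
After Mar 3: 444 on hand, pool $5,394.30 (≈ $12.1493 each)
Mar 4, sell 4: 4/444 × $5,394.30 → $48.59
After Mar 5: 660 on hand, pool $8,007.71 (≈ $12.1329 each)
After Mar 8: 958 on hand, pool $11,643.31 (≈ $12.1538 each)
Mar 9, sell 792: 792/958 × $11,643.31 → $9,625.78
After Mar 12: 343 on hand, pool $4,079.58 (≈ $11.8938 each)
Total COGS = $48.59 + $9,625.78 = $9,674.37
Ending inventory (cost pool remaining) = $4,079.58
Check: goods available $13,753.95 = COGS $9,674.37 + ending $4,079.58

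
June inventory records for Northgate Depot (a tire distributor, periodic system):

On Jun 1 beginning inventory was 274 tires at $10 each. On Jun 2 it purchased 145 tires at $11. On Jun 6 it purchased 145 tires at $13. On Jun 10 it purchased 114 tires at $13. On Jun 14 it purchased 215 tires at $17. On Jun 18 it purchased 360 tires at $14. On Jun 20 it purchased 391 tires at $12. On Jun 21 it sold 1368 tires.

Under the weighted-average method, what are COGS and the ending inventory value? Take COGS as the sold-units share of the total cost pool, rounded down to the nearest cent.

COGS = $17,548.51; ending inventory = $3,540.49

Jun 21, sell 1368: 1368/1644 × $21,089.00 → $17,548.51
Ending inventory (cost pool remaining) = $3,540.49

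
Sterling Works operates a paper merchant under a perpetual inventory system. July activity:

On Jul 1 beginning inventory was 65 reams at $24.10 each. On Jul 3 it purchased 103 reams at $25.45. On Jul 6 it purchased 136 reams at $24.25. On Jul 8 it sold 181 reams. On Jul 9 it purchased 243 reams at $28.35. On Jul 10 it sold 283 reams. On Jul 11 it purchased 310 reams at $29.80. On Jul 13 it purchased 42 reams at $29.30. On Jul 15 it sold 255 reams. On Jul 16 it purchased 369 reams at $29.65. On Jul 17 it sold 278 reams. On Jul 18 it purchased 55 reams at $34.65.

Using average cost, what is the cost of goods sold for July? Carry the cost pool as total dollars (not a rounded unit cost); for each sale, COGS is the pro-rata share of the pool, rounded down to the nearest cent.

COGS = $27,785.96

After Jul 1: 65 on hand, pool $1,566.50 (≈ $24.1000 each)
After Jul 3: 168 on hand, pool $4,187.85 (≈ $24.9277 each)
After Jul 6: 304 on hand, pool $7,485.85 (≈ $24.6245 each)
Jul 8, sell 181: 181/304 × $7,485.85 → $4,457.03
After Jul 9: 366 on hand, pool $9,917.87 (≈ $27.0980 each)
Jul 10, sell 283: 283/366 × $9,917.87 → $7,668.73
After Jul 11: 393 on hand, pool $11,487.14 (≈ $29.2294 each)
After Jul 13: 435 on hand, pool $12,717.74 (≈ $29.2362 each)
Jul 15, sell 255: 255/435 × $12,717.74 → $7,455.22
After Jul 16: 549 on hand, pool $16,203.37 (≈ $29.5143 each)
Jul 17, sell 278: 278/549 × $16,203.37 → $8,204.98
After Jul 18: 326 on hand, pool $9,904.14 (≈ $30.3808 each)
Total COGS = $4,457.03 + $7,668.73 + $7,455.22 + $8,204.98 = $27,785.96
Ending inventory (cost pool remaining) = $9,904.14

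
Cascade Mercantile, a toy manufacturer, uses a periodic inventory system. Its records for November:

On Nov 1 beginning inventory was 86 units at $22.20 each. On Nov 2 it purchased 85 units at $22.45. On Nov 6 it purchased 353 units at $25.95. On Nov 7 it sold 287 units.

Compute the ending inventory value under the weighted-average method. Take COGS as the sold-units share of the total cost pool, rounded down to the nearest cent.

Ending inventory = $5,869.74

Nov 7, sell 287: 287/524 × $12,977.80 → $7,108.06
Ending inventory (cost pool remaining) = $5,869.74
Check: goods available $12,977.80 = COGS $7,108.06 + ending $5,869.74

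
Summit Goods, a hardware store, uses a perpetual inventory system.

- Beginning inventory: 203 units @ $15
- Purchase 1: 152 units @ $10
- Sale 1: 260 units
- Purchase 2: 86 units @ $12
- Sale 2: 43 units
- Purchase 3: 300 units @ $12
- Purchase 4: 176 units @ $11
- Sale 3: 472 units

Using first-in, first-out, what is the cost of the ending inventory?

Sale 1 (260) [FIFO — oldest first]: 203 @ $15 + 57 @ $10 = $3,615
Sale 2 (43) [FIFO — oldest first]: 43 @ $10 = $430
Sale 3 (472) [FIFO — oldest first]: 52 @ $10 + 86 @ $12 + 300 @ $12 + 34 @ $11 = $5,526
Total COGS = $3,615 + $430 + $5,526 = $9,571
Ending inventory: 142 @ $11 = $1,562
Check: goods available $11,133 = COGS $9,571 + ending $1,562

Ending inventory = $1,562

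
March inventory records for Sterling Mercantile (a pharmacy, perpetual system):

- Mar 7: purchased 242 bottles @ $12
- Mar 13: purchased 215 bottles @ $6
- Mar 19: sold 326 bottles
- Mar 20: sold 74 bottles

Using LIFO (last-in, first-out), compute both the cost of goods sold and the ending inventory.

Mar 19, 326 sold [LIFO — newest first]: 215 @ $6 + 111 @ $12 = $2,622
Mar 20, 74 sold [LIFO — newest first]: 74 @ $12 = $888
Total COGS = $2,622 + $888 = $3,510
Ending inventory: 57 @ $12 = $684

COGS = $3,510; ending inventory = $684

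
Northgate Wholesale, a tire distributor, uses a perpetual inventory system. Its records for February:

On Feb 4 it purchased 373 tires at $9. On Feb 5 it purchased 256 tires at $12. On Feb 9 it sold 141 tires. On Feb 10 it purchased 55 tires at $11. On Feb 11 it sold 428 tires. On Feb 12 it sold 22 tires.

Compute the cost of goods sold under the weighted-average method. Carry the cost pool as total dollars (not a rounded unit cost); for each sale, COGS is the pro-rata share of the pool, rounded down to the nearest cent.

After Feb 4: 373 on hand, pool $3,357.00 (≈ $9.0000 each)
After Feb 5: 629 on hand, pool $6,429.00 (≈ $10.2210 each)
Feb 9, sell 141: 141/629 × $6,429.00 → $1,441.15
After Feb 10: 543 on hand, pool $5,592.85 (≈ $10.2999 each)
Feb 11, sell 428: 428/543 × $5,592.85 → $4,408.36
Feb 12, sell 22: 22/115 × $1,184.49 → $226.59
Total COGS = $1,441.15 + $4,408.36 + $226.59 = $6,076.10
Ending inventory (cost pool remaining) = $957.90

COGS = $6,076.10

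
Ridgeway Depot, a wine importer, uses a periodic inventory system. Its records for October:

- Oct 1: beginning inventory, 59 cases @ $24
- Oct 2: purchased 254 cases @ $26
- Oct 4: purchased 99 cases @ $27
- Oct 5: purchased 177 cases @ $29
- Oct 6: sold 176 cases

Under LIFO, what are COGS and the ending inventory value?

COGS = $5,104; ending inventory = $10,722

Oct 6, 176 sold [LIFO — newest first]: 176 @ $29 = $5,104
Ending inventory: 59 @ $24 + 254 @ $26 + 99 @ $27 + 1 @ $29 = $10,722
Check: goods available $15,826 = COGS $5,104 + ending $10,722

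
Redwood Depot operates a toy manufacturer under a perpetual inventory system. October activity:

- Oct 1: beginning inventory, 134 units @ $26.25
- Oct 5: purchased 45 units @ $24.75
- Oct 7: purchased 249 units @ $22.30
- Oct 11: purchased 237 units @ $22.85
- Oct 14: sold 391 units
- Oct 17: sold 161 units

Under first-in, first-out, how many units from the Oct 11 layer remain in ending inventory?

Oct 14, 391 sold [FIFO — oldest first]: 134 @ $26.25 + 45 @ $24.75 + 212 @ $22.30 = $9,358.85
Oct 17, 161 sold [FIFO — oldest first]: 37 @ $22.30 + 124 @ $22.85 = $3,658.50
Total COGS = $9,358.85 + $3,658.50 = $13,017.35
Ending inventory: 113 @ $22.85 = $2,582.05

113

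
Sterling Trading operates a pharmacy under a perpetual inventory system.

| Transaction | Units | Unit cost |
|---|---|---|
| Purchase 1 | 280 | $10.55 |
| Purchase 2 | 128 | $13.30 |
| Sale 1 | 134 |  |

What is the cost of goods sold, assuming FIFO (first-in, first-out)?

COGS = $1,413.70

Sale 1 (134) [FIFO — oldest first]: 134 @ $10.55 = $1,413.70
Ending inventory: 146 @ $10.55 + 128 @ $13.30 = $3,242.70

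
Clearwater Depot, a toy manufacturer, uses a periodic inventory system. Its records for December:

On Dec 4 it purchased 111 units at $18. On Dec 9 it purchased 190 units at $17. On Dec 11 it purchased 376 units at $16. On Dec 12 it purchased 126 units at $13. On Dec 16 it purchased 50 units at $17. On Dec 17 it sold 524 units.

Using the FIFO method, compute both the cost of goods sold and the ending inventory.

Dec 17, 524 sold [FIFO — oldest first]: 111 @ $18 + 190 @ $17 + 223 @ $16 = $8,796
Ending inventory: 153 @ $16 + 126 @ $13 + 50 @ $17 = $4,936
Check: goods available $13,732 = COGS $8,796 + ending $4,936

COGS = $8,796; ending inventory = $4,936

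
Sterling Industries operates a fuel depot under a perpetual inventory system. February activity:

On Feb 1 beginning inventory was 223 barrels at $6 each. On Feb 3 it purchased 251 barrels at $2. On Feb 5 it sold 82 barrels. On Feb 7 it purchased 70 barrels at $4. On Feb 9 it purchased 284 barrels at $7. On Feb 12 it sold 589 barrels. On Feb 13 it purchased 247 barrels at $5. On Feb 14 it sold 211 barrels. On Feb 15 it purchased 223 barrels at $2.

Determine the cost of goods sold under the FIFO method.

COGS = $4,378

Feb 5, 82 sold [FIFO — oldest first]: 82 @ $6 = $492
Feb 12, 589 sold [FIFO — oldest first]: 141 @ $6 + 251 @ $2 + 70 @ $4 + 127 @ $7 = $2,517
Feb 14, 211 sold [FIFO — oldest first]: 157 @ $7 + 54 @ $5 = $1,369
Total COGS = $492 + $2,517 + $1,369 = $4,378
Ending inventory: 193 @ $5 + 223 @ $2 = $1,411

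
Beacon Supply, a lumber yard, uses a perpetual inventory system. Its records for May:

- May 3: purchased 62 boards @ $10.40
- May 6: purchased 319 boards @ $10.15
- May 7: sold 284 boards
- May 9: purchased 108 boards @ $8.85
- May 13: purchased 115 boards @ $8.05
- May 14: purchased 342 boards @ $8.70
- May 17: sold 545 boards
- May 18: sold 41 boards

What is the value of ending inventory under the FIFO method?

Ending inventory = $661.20

May 7, 284 sold [FIFO — oldest first]: 62 @ $10.40 + 222 @ $10.15 = $2,898.10
May 17, 545 sold [FIFO — oldest first]: 97 @ $10.15 + 108 @ $8.85 + 115 @ $8.05 + 225 @ $8.70 = $4,823.60
May 18, 41 sold [FIFO — oldest first]: 41 @ $8.70 = $356.70
Total COGS = $2,898.10 + $4,823.60 + $356.70 = $8,078.40
Ending inventory: 76 @ $8.70 = $661.20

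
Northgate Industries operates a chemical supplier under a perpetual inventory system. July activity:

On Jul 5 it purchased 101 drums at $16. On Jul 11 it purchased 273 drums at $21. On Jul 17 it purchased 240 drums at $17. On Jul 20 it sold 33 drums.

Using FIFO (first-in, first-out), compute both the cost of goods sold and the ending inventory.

Jul 20, 33 sold [FIFO — oldest first]: 33 @ $16 = $528
Ending inventory: 68 @ $16 + 273 @ $21 + 240 @ $17 = $10,901

COGS = $528; ending inventory = $10,901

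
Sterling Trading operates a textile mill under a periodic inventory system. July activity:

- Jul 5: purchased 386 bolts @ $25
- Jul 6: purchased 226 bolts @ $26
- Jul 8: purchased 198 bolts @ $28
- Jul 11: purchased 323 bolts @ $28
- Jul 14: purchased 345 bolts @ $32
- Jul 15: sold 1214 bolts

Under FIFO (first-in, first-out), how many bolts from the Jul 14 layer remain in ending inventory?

264

Jul 15, 1214 sold [FIFO — oldest first]: 386 @ $25 + 226 @ $26 + 198 @ $28 + 323 @ $28 + 81 @ $32 = $32,706
Ending inventory: 264 @ $32 = $8,448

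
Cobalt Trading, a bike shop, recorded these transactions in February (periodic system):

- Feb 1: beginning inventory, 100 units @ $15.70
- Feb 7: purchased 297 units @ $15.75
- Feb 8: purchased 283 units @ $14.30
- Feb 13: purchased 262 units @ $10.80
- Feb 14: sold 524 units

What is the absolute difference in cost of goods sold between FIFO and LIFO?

FIFO COGS: 100 @ $15.70 + 297 @ $15.75 + 127 @ $14.30 = $8,063.85
LIFO COGS: 262 @ $10.80 + 262 @ $14.30 = $6,576.20
Difference = |$8,063.85 − $6,576.20| = $1,487.65

$1,487.65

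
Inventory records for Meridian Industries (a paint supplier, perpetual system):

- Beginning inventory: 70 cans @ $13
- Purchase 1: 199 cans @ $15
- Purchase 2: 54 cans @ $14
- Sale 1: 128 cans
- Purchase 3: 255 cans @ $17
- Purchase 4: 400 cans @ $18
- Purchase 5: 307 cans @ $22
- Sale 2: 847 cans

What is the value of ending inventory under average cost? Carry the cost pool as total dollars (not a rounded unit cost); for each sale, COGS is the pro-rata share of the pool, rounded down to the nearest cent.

Ending inventory = $5,652.58

After Beginning: 70 on hand, pool $910.00 (≈ $13.0000 each)
After Purchase 1: 269 on hand, pool $3,895.00 (≈ $14.4796 each)
After Purchase 2: 323 on hand, pool $4,651.00 (≈ $14.3994 each)
Sale 1, sell 128: 128/323 × $4,651.00 → $1,843.12
After Purchase 3: 450 on hand, pool $7,142.88 (≈ $15.8731 each)
After Purchase 4: 850 on hand, pool $14,342.88 (≈ $16.8740 each)
After Purchase 5: 1157 on hand, pool $21,096.88 (≈ $18.2341 each)
Sale 2, sell 847: 847/1157 × $21,096.88 → $15,444.30
Total COGS = $1,843.12 + $15,444.30 = $17,287.42
Ending inventory (cost pool remaining) = $5,652.58
Check: goods available $22,940.00 = COGS $17,287.42 + ending $5,652.58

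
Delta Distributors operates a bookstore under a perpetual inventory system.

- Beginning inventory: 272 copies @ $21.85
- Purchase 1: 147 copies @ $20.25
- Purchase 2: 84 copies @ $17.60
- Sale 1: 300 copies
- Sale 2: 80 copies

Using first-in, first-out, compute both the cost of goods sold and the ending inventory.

COGS = $8,130.20; ending inventory = $2,268.15

Sale 1 (300) [FIFO — oldest first]: 272 @ $21.85 + 28 @ $20.25 = $6,510.20
Sale 2 (80) [FIFO — oldest first]: 80 @ $20.25 = $1,620.00
Total COGS = $6,510.20 + $1,620.00 = $8,130.20
Ending inventory: 39 @ $20.25 + 84 @ $17.60 = $2,268.15
Check: goods available $10,398.35 = COGS $8,130.20 + ending $2,268.15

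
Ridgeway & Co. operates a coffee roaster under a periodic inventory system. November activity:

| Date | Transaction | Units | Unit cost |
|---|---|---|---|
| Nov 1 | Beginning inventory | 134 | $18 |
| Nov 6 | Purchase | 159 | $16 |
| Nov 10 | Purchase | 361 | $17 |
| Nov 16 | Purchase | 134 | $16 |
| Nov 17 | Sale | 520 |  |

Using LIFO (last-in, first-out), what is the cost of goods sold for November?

COGS = $8,681

Nov 17, 520 sold [LIFO — newest first]: 134 @ $16 + 361 @ $17 + 25 @ $16 = $8,681
Ending inventory: 134 @ $18 + 134 @ $16 = $4,556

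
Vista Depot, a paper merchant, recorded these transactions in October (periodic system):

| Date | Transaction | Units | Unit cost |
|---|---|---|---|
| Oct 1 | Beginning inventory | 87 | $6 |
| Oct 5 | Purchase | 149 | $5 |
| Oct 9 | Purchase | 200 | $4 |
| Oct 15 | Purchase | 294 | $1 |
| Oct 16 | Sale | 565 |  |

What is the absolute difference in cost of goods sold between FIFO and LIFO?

$747

FIFO COGS: 87 @ $6 + 149 @ $5 + 200 @ $4 + 129 @ $1 = $2,196
LIFO COGS: 294 @ $1 + 200 @ $4 + 71 @ $5 = $1,449
Difference = |$2,196 − $1,449| = $747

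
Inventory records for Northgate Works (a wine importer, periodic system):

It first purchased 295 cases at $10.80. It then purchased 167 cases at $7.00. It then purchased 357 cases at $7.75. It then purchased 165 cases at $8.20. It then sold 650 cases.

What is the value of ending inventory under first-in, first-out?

Sale 1 (650) [FIFO — oldest first]: 295 @ $10.80 + 167 @ $7.00 + 188 @ $7.75 = $5,812.00
Ending inventory: 169 @ $7.75 + 165 @ $8.20 = $2,662.75

Ending inventory = $2,662.75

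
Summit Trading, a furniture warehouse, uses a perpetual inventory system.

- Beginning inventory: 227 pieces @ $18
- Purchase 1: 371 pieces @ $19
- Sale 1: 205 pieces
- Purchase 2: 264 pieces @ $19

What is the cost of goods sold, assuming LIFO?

COGS = $3,895

Sale 1 (205) [LIFO — newest first]: 205 @ $19 = $3,895
Ending inventory: 227 @ $18 + 166 @ $19 + 264 @ $19 = $12,256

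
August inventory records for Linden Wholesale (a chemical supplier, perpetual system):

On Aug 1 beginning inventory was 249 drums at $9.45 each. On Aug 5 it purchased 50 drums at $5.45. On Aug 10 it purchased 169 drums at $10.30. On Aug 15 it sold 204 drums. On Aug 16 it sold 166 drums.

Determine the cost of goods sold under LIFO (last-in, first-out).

COGS = $3,440.15

Aug 15, 204 sold [LIFO — newest first]: 169 @ $10.30 + 35 @ $5.45 = $1,931.45
Aug 16, 166 sold [LIFO — newest first]: 15 @ $5.45 + 151 @ $9.45 = $1,508.70
Total COGS = $1,931.45 + $1,508.70 = $3,440.15
Ending inventory: 98 @ $9.45 = $926.10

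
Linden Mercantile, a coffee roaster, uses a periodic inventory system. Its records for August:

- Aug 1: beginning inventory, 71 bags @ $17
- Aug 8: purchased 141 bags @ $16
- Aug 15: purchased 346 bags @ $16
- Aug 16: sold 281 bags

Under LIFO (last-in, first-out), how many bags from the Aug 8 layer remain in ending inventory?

Aug 16, 281 sold [LIFO — newest first]: 281 @ $16 = $4,496
Ending inventory: 71 @ $17 + 141 @ $16 + 65 @ $16 = $4,503

141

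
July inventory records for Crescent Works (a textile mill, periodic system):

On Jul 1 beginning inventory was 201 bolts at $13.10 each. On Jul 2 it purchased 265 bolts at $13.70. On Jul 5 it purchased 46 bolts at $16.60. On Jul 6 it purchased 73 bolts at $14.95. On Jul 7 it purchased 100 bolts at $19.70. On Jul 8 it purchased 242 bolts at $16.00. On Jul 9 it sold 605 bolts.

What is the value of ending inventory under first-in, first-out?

Ending inventory = $5,448.00

Jul 9, 605 sold [FIFO — oldest first]: 201 @ $13.10 + 265 @ $13.70 + 46 @ $16.60 + 73 @ $14.95 + 20 @ $19.70 = $8,512.55
Ending inventory: 80 @ $19.70 + 242 @ $16.00 = $5,448.00
Check: goods available $13,960.55 = COGS $8,512.55 + ending $5,448.00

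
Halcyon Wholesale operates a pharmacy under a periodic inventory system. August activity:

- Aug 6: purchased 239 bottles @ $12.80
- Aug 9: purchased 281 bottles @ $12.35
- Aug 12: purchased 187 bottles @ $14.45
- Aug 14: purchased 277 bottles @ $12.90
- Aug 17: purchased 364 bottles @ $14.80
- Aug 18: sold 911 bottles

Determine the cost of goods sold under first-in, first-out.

COGS = $11,863.30

Aug 18, 911 sold [FIFO — oldest first]: 239 @ $12.80 + 281 @ $12.35 + 187 @ $14.45 + 204 @ $12.90 = $11,863.30
Ending inventory: 73 @ $12.90 + 364 @ $14.80 = $6,328.90
Check: goods available $18,192.20 = COGS $11,863.30 + ending $6,328.90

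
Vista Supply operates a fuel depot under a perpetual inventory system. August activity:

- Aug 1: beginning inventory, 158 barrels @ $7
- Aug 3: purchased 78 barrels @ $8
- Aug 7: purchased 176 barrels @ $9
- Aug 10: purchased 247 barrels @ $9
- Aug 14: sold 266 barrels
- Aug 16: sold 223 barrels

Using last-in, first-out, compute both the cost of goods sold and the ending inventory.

Aug 14, 266 sold [LIFO — newest first]: 247 @ $9 + 19 @ $9 = $2,394
Aug 16, 223 sold [LIFO — newest first]: 157 @ $9 + 66 @ $8 = $1,941
Total COGS = $2,394 + $1,941 = $4,335
Ending inventory: 158 @ $7 + 12 @ $8 = $1,202
Check: goods available $5,537 = COGS $4,335 + ending $1,202

COGS = $4,335; ending inventory = $1,202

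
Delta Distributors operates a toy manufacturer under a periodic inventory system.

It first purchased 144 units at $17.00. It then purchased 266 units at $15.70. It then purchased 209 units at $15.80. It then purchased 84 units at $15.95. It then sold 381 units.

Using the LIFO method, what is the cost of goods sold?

Sale 1 (381) [LIFO — newest first]: 84 @ $15.95 + 209 @ $15.80 + 88 @ $15.70 = $6,023.60
Ending inventory: 144 @ $17.00 + 178 @ $15.70 = $5,242.60

COGS = $6,023.60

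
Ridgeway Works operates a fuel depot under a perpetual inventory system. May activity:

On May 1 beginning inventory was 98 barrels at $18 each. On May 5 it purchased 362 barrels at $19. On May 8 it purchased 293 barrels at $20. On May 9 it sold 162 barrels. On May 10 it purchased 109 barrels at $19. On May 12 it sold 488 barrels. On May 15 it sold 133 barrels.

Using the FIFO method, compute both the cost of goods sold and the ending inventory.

May 9, 162 sold [FIFO — oldest first]: 98 @ $18 + 64 @ $19 = $2,980
May 12, 488 sold [FIFO — oldest first]: 298 @ $19 + 190 @ $20 = $9,462
May 15, 133 sold [FIFO — oldest first]: 103 @ $20 + 30 @ $19 = $2,630
Total COGS = $2,980 + $9,462 + $2,630 = $15,072
Ending inventory: 79 @ $19 = $1,501

COGS = $15,072; ending inventory = $1,501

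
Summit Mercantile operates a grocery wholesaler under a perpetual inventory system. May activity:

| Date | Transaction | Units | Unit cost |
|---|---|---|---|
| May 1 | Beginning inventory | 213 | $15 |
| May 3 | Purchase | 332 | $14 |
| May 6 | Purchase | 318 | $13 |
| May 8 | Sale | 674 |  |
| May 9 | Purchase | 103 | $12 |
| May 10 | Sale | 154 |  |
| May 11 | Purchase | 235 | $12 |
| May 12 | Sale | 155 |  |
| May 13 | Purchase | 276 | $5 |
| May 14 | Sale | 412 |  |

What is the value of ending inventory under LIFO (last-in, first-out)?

May 8, 674 sold [LIFO — newest first]: 318 @ $13 + 332 @ $14 + 24 @ $15 = $9,142
May 10, 154 sold [LIFO — newest first]: 103 @ $12 + 51 @ $15 = $2,001
May 12, 155 sold [LIFO — newest first]: 155 @ $12 = $1,860
May 14, 412 sold [LIFO — newest first]: 276 @ $5 + 80 @ $12 + 56 @ $15 = $3,180
Total COGS = $9,142 + $2,001 + $1,860 + $3,180 = $16,183
Ending inventory: 82 @ $15 = $1,230
Check: goods available $17,413 = COGS $16,183 + ending $1,230

Ending inventory = $1,230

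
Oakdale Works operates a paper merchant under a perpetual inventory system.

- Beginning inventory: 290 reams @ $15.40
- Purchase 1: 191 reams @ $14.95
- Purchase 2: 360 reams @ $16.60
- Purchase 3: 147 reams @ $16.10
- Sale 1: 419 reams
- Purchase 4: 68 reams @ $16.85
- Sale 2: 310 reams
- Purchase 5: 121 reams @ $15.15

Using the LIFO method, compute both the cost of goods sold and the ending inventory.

Sale 1 (419) [LIFO — newest first]: 147 @ $16.10 + 272 @ $16.60 = $6,881.90
Sale 2 (310) [LIFO — newest first]: 68 @ $16.85 + 88 @ $16.60 + 154 @ $14.95 = $4,908.90
Total COGS = $6,881.90 + $4,908.90 = $11,790.80
Ending inventory: 290 @ $15.40 + 37 @ $14.95 + 121 @ $15.15 = $6,852.30
Check: goods available $18,643.10 = COGS $11,790.80 + ending $6,852.30

COGS = $11,790.80; ending inventory = $6,852.30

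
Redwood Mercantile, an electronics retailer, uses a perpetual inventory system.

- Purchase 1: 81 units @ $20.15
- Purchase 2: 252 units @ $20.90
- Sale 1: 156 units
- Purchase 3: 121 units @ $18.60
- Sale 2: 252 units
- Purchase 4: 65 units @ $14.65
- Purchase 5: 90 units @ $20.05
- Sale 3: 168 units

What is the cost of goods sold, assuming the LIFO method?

COGS = $11,241.35

Sale 1 (156) [LIFO — newest first]: 156 @ $20.90 = $3,260.40
Sale 2 (252) [LIFO — newest first]: 121 @ $18.60 + 96 @ $20.90 + 35 @ $20.15 = $4,962.25
Sale 3 (168) [LIFO — newest first]: 90 @ $20.05 + 65 @ $14.65 + 13 @ $20.15 = $3,018.70
Total COGS = $3,260.40 + $4,962.25 + $3,018.70 = $11,241.35
Ending inventory: 33 @ $20.15 = $664.95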